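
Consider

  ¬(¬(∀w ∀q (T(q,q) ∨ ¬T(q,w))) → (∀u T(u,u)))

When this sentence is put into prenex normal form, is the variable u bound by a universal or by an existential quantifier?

existential

Rewrite implications/biconditionals: A → B as ¬A ∨ B.
  ¬(¬¬(∀w ∀q (T(q,q) ∨ ¬T(q,w))) ∨ (∀u T(u,u)))
Move each ¬ inward, flipping quantifiers it crosses:
  (∃w ∃q (¬T(q,q) ∧ T(q,w))) ∧ (∃u ¬T(u,u))
Finally move all quantifiers to the prefix:
  ∃w ∃q ∃u (¬T(q,q) ∧ T(q,w) ∧ ¬T(u,u))
The quantifier ∀u sits under an odd number of negations (counting the antecedent side of each →), so it flips to ∃u.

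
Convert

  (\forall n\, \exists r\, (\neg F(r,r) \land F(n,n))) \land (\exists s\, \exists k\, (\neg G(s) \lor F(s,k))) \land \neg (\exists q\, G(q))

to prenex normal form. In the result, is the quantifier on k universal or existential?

existential

Move each ¬ inward, flipping quantifiers it crosses:
  (\forall n\, \exists r\, (\neg F(r,r) \land F(n,n))) \land (\exists s\, \exists k\, (\neg G(s) \lor F(s,k))) \land (\forall q\, \neg G(q))
All bound variables are already distinct, so no renaming is needed.
Extract every quantifier outward, since the variables are now distinct and don't occur free across branches:
  \forall n\, \exists r\, \exists s\, \exists k\, \forall q\, (\neg F(r,r) \land F(n,n) \land (\neg G(s) \lor F(s,k)) \land \neg G(q))
The quantifier \exists k sits under an even number of negations, so it remains existential.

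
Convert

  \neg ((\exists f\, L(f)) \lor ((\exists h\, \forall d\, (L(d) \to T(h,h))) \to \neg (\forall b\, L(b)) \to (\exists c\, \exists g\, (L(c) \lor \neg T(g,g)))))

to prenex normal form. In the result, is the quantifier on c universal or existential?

universal

Eliminate → and ↔ using ¬ and ∨.
  \neg ((\exists f\, L(f)) \lor \neg (\exists h\, \forall d\, (\neg L(d) \lor T(h,h))) \lor \neg \neg (\forall b\, L(b)) \lor (\exists c\, \exists g\, (L(c) \lor \neg T(g,g))))
Move each ¬ inward, flipping quantifiers it crosses:
  (\forall f\, \neg L(f)) \land (\exists h\, \forall d\, (\neg L(d) \lor T(h,h))) \land (\exists b\, \neg L(b)) \land (\forall c\, \forall g\, (\neg L(c) \land T(g,g)))
All bound variables are already distinct, so no renaming is needed.
Pull the quantifiers to the front (each side's bound variable is not free in the other side):
  \forall f\, \exists h\, \forall d\, \exists b\, \forall c\, \forall g\, (\neg L(f) \land (\neg L(d) \lor T(h,h)) \land \neg L(b) \land \neg L(c) \land T(g,g))
The quantifier \exists c sits under an odd number of negations (counting the antecedent side of each →), so it flips to \forall c.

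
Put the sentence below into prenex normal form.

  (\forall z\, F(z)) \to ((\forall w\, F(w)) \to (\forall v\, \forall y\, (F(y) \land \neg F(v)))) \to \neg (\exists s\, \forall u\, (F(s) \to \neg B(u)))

\exists z\, \forall w\, \exists v\, \exists y\, \forall s\, \exists u\, (\neg F(z) \lor F(w) \land (\neg F(y) \lor F(v)) \lor F(s) \land B(u))

First replace A → B with ¬A ∨ B.
  \neg (\forall z\, F(z)) \lor \neg (\neg (\forall w\, F(w)) \lor (\forall v\, \forall y\, (F(y) \land \neg F(v)))) \lor \neg (\exists s\, \forall u\, (\neg F(s) \lor \neg B(u)))
Push ¬ through the quantifiers and connectives to reach negation normal form:
  (\exists z\, \neg F(z)) \lor (\forall w\, F(w)) \land (\exists v\, \exists y\, (\neg F(y) \lor F(v))) \lor (\forall s\, \exists u\, (F(s) \land B(u)))
All bound variables are already distinct, so no renaming is needed.
Extract every quantifier outward, since the variables are now distinct and don't occur free across branches:
  \exists z\, \forall w\, \exists v\, \exists y\, \forall s\, \exists u\, (\neg F(z) \lor F(w) \land (\neg F(y) \lor F(v)) \lor F(s) \land B(u))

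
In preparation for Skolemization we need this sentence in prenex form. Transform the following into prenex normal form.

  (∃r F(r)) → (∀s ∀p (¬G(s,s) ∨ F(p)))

∀r ∀s ∀p (¬F(r) ∨ ¬G(s,s) ∨ F(p))

Eliminate → and ↔ using ¬ and ∨.
  ¬(∃r F(r)) ∨ (∀s ∀p (¬G(s,s) ∨ F(p)))
Drive negations inward (¬∀x A ≡ ∃x ¬A, ¬∃x A ≡ ∀x ¬A, De Morgan for ∧/∨):
  (∀r ¬F(r)) ∨ (∀s ∀p (¬G(s,s) ∨ F(p)))
Pull the quantifiers to the front (each side's bound variable is not free in the other side):
  ∀r ∀s ∀p (¬F(r) ∨ ¬G(s,s) ∨ F(p))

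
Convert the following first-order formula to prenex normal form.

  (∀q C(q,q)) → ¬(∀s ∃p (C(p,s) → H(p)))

∃q ∃s ∀p (¬C(q,q) ∨ C(p,s) ∧ ¬H(p))

First replace A → B with ¬A ∨ B.
  ¬(∀q C(q,q)) ∨ ¬(∀s ∃p (¬C(p,s) ∨ H(p)))
Drive negations inward (¬∀x A ≡ ∃x ¬A, ¬∃x A ≡ ∀x ¬A, De Morgan for ∧/∨):
  (∃q ¬C(q,q)) ∨ (∃s ∀p (C(p,s) ∧ ¬H(p)))
All bound variables are already distinct, so no renaming is needed.
Extract every quantifier outward, since the variables are now distinct and don't occur free across branches:
  ∃q ∃s ∀p (¬C(q,q) ∨ C(p,s) ∧ ¬H(p))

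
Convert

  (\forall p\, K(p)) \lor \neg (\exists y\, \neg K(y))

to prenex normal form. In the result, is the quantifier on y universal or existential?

universal

Push ¬ through the quantifiers and connectives to reach negation normal form:
  (\forall p\, K(p)) \lor (\forall y\, K(y))
All bound variables are already distinct, so no renaming is needed.
Finally move all quantifiers to the prefix:
  \forall p\, \forall y\, (K(p) \lor K(y))
The quantifier \exists y sits under an odd number of negations, so it flips to \forall y.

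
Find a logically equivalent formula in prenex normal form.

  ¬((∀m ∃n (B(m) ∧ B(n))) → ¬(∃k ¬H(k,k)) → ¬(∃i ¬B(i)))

∀m ∃n ∀k ∃i (B(m) ∧ B(n) ∧ H(k,k) ∧ ¬B(i))

First replace A → B with ¬A ∨ B.
  ¬(¬(∀m ∃n (B(m) ∧ B(n))) ∨ ¬¬(∃k ¬H(k,k)) ∨ ¬(∃i ¬B(i)))
Push ¬ through the quantifiers and connectives to reach negation normal form:
  (∀m ∃n (B(m) ∧ B(n))) ∧ (∀k H(k,k)) ∧ (∃i ¬B(i))
All bound variables are already distinct, so no renaming is needed.
Pull the quantifiers to the front (each side's bound variable is not free in the other side):
  ∀m ∃n ∀k ∃i (B(m) ∧ B(n) ∧ H(k,k) ∧ ¬B(i))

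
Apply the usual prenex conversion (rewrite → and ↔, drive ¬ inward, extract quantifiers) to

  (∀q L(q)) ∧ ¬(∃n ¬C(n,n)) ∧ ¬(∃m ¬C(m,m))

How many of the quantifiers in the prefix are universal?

Move each ¬ inward, flipping quantifiers it crosses:
  (∀q L(q)) ∧ (∀n C(n,n)) ∧ (∀m C(m,m))
Finally move all quantifiers to the prefix:
  ∀q ∀n ∀m (L(q) ∧ C(n,n) ∧ C(m,m))
The prefix is ∀q ∀n ∀m: 3 universal, 0 existential.

3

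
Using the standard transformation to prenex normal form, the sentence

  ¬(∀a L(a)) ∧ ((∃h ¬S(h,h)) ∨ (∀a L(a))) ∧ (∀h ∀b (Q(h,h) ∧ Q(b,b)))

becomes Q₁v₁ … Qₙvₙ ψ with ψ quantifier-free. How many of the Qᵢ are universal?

3

Push ¬ through the quantifiers and connectives to reach negation normal form:
  (∃a ¬L(a)) ∧ ((∃h ¬S(h,h)) ∨ (∀a L(a))) ∧ (∀h ∀b (Q(h,h) ∧ Q(b,b)))
Give each quantifier a distinct variable: a↦q, h↦s.
  (∃a ¬L(a)) ∧ ((∃h ¬S(h,h)) ∨ (∀q L(q))) ∧ (∀s ∀b (Q(s,s) ∧ Q(b,b)))
Pull the quantifiers to the front (each side's bound variable is not free in the other side):
  ∃a ∃h ∀q ∀s ∀b (¬L(a) ∧ (¬S(h,h) ∨ L(q)) ∧ Q(s,s) ∧ Q(b,b))
The prefix is ∃a ∃h ∀q ∀s ∀b: 3 universal, 2 existential.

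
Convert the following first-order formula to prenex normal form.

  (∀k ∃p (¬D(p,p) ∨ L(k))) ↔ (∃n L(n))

First replace A → B with ¬A ∨ B; A ↔ B as (¬A ∨ B) ∧ (¬B ∨ A).
  (¬(∀k ∃p (¬D(p,p) ∨ L(k))) ∨ (∃n L(n))) ∧ (¬(∃n L(n)) ∨ (∀k ∃p (¬D(p,p) ∨ L(k))))
Move each ¬ inward, flipping quantifiers it crosses:
  ((∃k ∀p (D(p,p) ∧ ¬L(k))) ∨ (∃n L(n))) ∧ ((∀n ¬L(n)) ∨ (∀k ∃p (¬D(p,p) ∨ L(k))))
Standardize variables apart so no two quantifiers bind the same name: n↦z, k↦x, p↦v.
  ((∃k ∀p (D(p,p) ∧ ¬L(k))) ∨ (∃n L(n))) ∧ ((∀z ¬L(z)) ∨ (∀x ∃v (¬D(v,v) ∨ L(x))))
Extract every quantifier outward, since the variables are now distinct and don't occur free across branches:
  ∃k ∀p ∃n ∀z ∀x ∃v ((D(p,p) ∧ ¬L(k) ∨ L(n)) ∧ (¬L(z) ∨ ¬D(v,v) ∨ L(x)))

∃k ∀p ∃n ∀z ∀x ∃v ((D(p,p) ∧ ¬L(k) ∨ L(n)) ∧ (¬L(z) ∨ ¬D(v,v) ∨ L(x)))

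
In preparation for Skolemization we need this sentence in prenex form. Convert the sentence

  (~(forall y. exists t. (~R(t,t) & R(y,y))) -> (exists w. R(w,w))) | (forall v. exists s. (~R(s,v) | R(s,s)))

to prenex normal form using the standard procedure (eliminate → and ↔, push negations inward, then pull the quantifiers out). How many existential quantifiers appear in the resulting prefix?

First replace A → B with ¬A ∨ B.
  ~~(forall y. exists t. (~R(t,t) & R(y,y))) | (exists w. R(w,w)) | (forall v. exists s. (~R(s,v) | R(s,s)))
Move each ¬ inward, flipping quantifiers it crosses:
  (forall y. exists t. (~R(t,t) & R(y,y))) | (exists w. R(w,w)) | (forall v. exists s. (~R(s,v) | R(s,s)))
All bound variables are already distinct, so no renaming is needed.
Pull the quantifiers to the front (each side's bound variable is not free in the other side):
  forall y. exists t. exists w. forall v. exists s. (~R(t,t) & R(y,y) | R(w,w) | ~R(s,v) | R(s,s))
The prefix is forall y exists t exists w forall v exists s: 2 universal, 3 existential.

3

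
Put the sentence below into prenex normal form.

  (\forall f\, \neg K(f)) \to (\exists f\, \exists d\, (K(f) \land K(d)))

Eliminate → and ↔ using ¬ and ∨.
  \neg (\forall f\, \neg K(f)) \lor (\exists f\, \exists d\, (K(f) \land K(d)))
Drive negations inward (¬∀x A ≡ ∃x ¬A, ¬∃x A ≡ ∀x ¬A, De Morgan for ∧/∨):
  (\exists f\, K(f)) \lor (\exists f\, \exists d\, (K(f) \land K(d)))
Rename bound variables to avoid capture: f↦y1.
  (\exists f\, K(f)) \lor (\exists y1\, \exists d\, (K(y1) \land K(d)))
Pull the quantifiers to the front (each side's bound variable is not free in the other side):
  \exists f\, \exists y1\, \exists d\, (K(f) \lor K(y1) \land K(d))

\exists f\, \exists y1\, \exists d\, (K(f) \lor K(y1) \land K(d))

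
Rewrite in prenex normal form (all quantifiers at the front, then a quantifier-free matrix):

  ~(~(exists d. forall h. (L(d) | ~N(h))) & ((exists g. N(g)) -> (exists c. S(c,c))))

exists d. forall h. exists g. forall c. (L(d) | ~N(h) | N(g) & ~S(c,c))

Eliminate → and ↔ using ¬ and ∨.
  ~(~(exists d. forall h. (L(d) | ~N(h))) & (~(exists g. N(g)) | (exists c. S(c,c))))
Push ¬ through the quantifiers and connectives to reach negation normal form:
  (exists d. forall h. (L(d) | ~N(h))) | (exists g. N(g)) & (forall c. ~S(c,c))
All bound variables are already distinct, so no renaming is needed.
Extract every quantifier outward, since the variables are now distinct and don't occur free across branches:
  exists d. forall h. exists g. forall c. (L(d) | ~N(h) | N(g) & ~S(c,c))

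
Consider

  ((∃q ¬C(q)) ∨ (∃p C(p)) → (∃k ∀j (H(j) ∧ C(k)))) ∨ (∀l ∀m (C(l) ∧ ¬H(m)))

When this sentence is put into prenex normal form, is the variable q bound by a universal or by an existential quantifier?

universal

First replace A → B with ¬A ∨ B.
  ¬((∃q ¬C(q)) ∨ (∃p C(p))) ∨ (∃k ∀j (H(j) ∧ C(k))) ∨ (∀l ∀m (C(l) ∧ ¬H(m)))
Drive negations inward (¬∀x A ≡ ∃x ¬A, ¬∃x A ≡ ∀x ¬A, De Morgan for ∧/∨):
  (∀q C(q)) ∧ (∀p ¬C(p)) ∨ (∃k ∀j (H(j) ∧ C(k))) ∨ (∀l ∀m (C(l) ∧ ¬H(m)))
All bound variables are already distinct, so no renaming is needed.
Finally move all quantifiers to the prefix:
  ∀q ∀p ∃k ∀j ∀l ∀m (C(q) ∧ ¬C(p) ∨ H(j) ∧ C(k) ∨ C(l) ∧ ¬H(m))
The quantifier ∃q sits under an odd number of negations (counting the antecedent side of each →), so it flips to ∀q.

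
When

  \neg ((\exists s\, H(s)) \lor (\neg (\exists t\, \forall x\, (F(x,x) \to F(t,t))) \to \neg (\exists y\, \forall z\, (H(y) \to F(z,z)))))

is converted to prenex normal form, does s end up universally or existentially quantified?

First replace A → B with ¬A ∨ B.
  \neg ((\exists s\, H(s)) \lor \neg \neg (\exists t\, \forall x\, (\neg F(x,x) \lor F(t,t))) \lor \neg (\exists y\, \forall z\, (\neg H(y) \lor F(z,z))))
Move each ¬ inward, flipping quantifiers it crosses:
  (\forall s\, \neg H(s)) \land (\forall t\, \exists x\, (F(x,x) \land \neg F(t,t))) \land (\exists y\, \forall z\, (\neg H(y) \lor F(z,z)))
Finally move all quantifiers to the prefix:
  \forall s\, \forall t\, \exists x\, \exists y\, \forall z\, (\neg H(s) \land F(x,x) \land \neg F(t,t) \land (\neg H(y) \lor F(z,z)))
The quantifier \exists s sits under an odd number of negations (counting the antecedent side of each →), so it flips to \forall s.

universal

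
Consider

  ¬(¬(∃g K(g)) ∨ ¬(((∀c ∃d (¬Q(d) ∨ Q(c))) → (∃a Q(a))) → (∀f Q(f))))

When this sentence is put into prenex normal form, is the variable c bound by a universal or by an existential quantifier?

First replace A → B with ¬A ∨ B.
  ¬(¬(∃g K(g)) ∨ ¬(¬(¬(∀c ∃d (¬Q(d) ∨ Q(c))) ∨ (∃a Q(a))) ∨ (∀f Q(f))))
Move each ¬ inward, flipping quantifiers it crosses:
  (∃g K(g)) ∧ ((∀c ∃d (¬Q(d) ∨ Q(c))) ∧ (∀a ¬Q(a)) ∨ (∀f Q(f)))
All bound variables are already distinct, so no renaming is needed.
Extract every quantifier outward, since the variables are now distinct and don't occur free across branches:
  ∃g ∀c ∃d ∀a ∀f (K(g) ∧ ((¬Q(d) ∨ Q(c)) ∧ ¬Q(a) ∨ Q(f)))
The quantifier ∀c sits under an even number of negations (counting the antecedent side of each →), so it remains universal.

universal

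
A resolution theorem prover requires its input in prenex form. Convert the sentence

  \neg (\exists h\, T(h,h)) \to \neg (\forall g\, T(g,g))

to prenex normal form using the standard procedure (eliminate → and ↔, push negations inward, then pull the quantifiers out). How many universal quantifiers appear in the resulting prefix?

Rewrite implications/biconditionals: A → B as ¬A ∨ B.
  \neg \neg (\exists h\, T(h,h)) \lor \neg (\forall g\, T(g,g))
Move each ¬ inward, flipping quantifiers it crosses:
  (\exists h\, T(h,h)) \lor (\exists g\, \neg T(g,g))
Pull the quantifiers to the front (each side's bound variable is not free in the other side):
  \exists h\, \exists g\, (T(h,h) \lor \neg T(g,g))
The prefix is \exists h \exists g: 0 universal, 2 existential.

0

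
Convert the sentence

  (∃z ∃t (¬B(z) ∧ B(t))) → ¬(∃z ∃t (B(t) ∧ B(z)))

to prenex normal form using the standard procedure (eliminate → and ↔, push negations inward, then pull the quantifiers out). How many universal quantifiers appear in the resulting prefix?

4

Rewrite implications/biconditionals: A → B as ¬A ∨ B.
  ¬(∃z ∃t (¬B(z) ∧ B(t))) ∨ ¬(∃z ∃t (B(t) ∧ B(z)))
Move each ¬ inward, flipping quantifiers it crosses:
  (∀z ∀t (B(z) ∨ ¬B(t))) ∨ (∀z ∀t (¬B(t) ∨ ¬B(z)))
Give each quantifier a distinct variable: z↦w1, t↦b.
  (∀z ∀t (B(z) ∨ ¬B(t))) ∨ (∀w1 ∀b (¬B(b) ∨ ¬B(w1)))
Pull the quantifiers to the front (each side's bound variable is not free in the other side):
  ∀z ∀t ∀w1 ∀b (B(z) ∨ ¬B(t) ∨ ¬B(b) ∨ ¬B(w1))
The prefix is ∀z ∀t ∀w1 ∀b: 4 universal, 0 existential.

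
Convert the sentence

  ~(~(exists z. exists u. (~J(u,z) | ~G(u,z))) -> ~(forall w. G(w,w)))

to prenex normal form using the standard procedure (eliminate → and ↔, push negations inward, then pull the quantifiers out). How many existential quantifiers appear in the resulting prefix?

0

Rewrite implications/biconditionals: A → B as ¬A ∨ B.
  ~(~~(exists z. exists u. (~J(u,z) | ~G(u,z))) | ~(forall w. G(w,w)))
Drive negations inward (¬∀x A ≡ ∃x ¬A, ¬∃x A ≡ ∀x ¬A, De Morgan for ∧/∨):
  (forall z. forall u. (J(u,z) & G(u,z))) & (forall w. G(w,w))
All bound variables are already distinct, so no renaming is needed.
Pull the quantifiers to the front (each side's bound variable is not free in the other side):
  forall z. forall u. forall w. (J(u,z) & G(u,z) & G(w,w))
The prefix is forall z forall u forall w: 3 universal, 0 existential.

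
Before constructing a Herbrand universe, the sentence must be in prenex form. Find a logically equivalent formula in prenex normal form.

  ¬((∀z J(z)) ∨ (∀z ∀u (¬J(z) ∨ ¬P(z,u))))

Drive negations inward (¬∀x A ≡ ∃x ¬A, ¬∃x A ≡ ∀x ¬A, De Morgan for ∧/∨):
  (∃z ¬J(z)) ∧ (∃z ∃u (J(z) ∧ P(z,u)))
Standardize variables apart so no two quantifiers bind the same name: z↦z1.
  (∃z ¬J(z)) ∧ (∃z1 ∃u (J(z1) ∧ P(z1,u)))
Extract every quantifier outward, since the variables are now distinct and don't occur free across branches:
  ∃z ∃z1 ∃u (¬J(z) ∧ J(z1) ∧ P(z1,u))

∃z ∃z1 ∃u (¬J(z) ∧ J(z1) ∧ P(z1,u))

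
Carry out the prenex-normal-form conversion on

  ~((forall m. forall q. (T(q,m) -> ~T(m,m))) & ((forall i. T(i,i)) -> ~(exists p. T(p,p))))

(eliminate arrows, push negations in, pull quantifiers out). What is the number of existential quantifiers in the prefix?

Rewrite implications/biconditionals: A → B as ¬A ∨ B.
  ~((forall m. forall q. (~T(q,m) | ~T(m,m))) & (~(forall i. T(i,i)) | ~(exists p. T(p,p))))
Drive negations inward (¬∀x A ≡ ∃x ¬A, ¬∃x A ≡ ∀x ¬A, De Morgan for ∧/∨):
  (exists m. exists q. (T(q,m) & T(m,m))) | (forall i. T(i,i)) & (exists p. T(p,p))
Pull the quantifiers to the front (each side's bound variable is not free in the other side):
  exists m. exists q. forall i. exists p. (T(q,m) & T(m,m) | T(i,i) & T(p,p))
The prefix is exists m exists q forall i exists p: 1 universal, 3 existential.

3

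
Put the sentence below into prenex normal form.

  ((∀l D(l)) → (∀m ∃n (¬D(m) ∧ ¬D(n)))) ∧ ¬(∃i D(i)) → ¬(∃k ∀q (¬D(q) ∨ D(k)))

Eliminate → and ↔ using ¬ and ∨.
  ¬((¬(∀l D(l)) ∨ (∀m ∃n (¬D(m) ∧ ¬D(n)))) ∧ ¬(∃i D(i))) ∨ ¬(∃k ∀q (¬D(q) ∨ D(k)))
Move each ¬ inward, flipping quantifiers it crosses:
  (∀l D(l)) ∧ (∃m ∀n (D(m) ∨ D(n))) ∨ (∃i D(i)) ∨ (∀k ∃q (D(q) ∧ ¬D(k)))
Finally move all quantifiers to the prefix:
  ∀l ∃m ∀n ∃i ∀k ∃q (D(l) ∧ (D(m) ∨ D(n)) ∨ D(i) ∨ D(q) ∧ ¬D(k))

∀l ∃m ∀n ∃i ∀k ∃q (D(l) ∧ (D(m) ∨ D(n)) ∨ D(i) ∨ D(q) ∧ ¬D(k))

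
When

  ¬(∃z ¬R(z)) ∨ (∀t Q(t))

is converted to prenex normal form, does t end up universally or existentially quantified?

universal

Drive negations inward (¬∀x A ≡ ∃x ¬A, ¬∃x A ≡ ∀x ¬A, De Morgan for ∧/∨):
  (∀z R(z)) ∨ (∀t Q(t))
Extract every quantifier outward, since the variables are now distinct and don't occur free across branches:
  ∀z ∀t (R(z) ∨ Q(t))
The quantifier ∀t sits under an even number of negations, so it remains universal.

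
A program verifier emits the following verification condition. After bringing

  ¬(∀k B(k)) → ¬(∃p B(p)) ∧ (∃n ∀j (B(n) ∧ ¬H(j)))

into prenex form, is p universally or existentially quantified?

universal

First replace A → B with ¬A ∨ B.
  ¬¬(∀k B(k)) ∨ ¬(∃p B(p)) ∧ (∃n ∀j (B(n) ∧ ¬H(j)))
Move each ¬ inward, flipping quantifiers it crosses:
  (∀k B(k)) ∨ (∀p ¬B(p)) ∧ (∃n ∀j (B(n) ∧ ¬H(j)))
All bound variables are already distinct, so no renaming is needed.
Pull the quantifiers to the front (each side's bound variable is not free in the other side):
  ∀k ∀p ∃n ∀j (B(k) ∨ ¬B(p) ∧ B(n) ∧ ¬H(j))
The quantifier ∃p sits under an odd number of negations (counting the antecedent side of each →), so it flips to ∀p.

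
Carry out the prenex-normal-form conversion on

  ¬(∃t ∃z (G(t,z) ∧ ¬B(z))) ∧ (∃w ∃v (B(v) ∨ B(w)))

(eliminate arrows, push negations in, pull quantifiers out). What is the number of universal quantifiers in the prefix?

Drive negations inward (¬∀x A ≡ ∃x ¬A, ¬∃x A ≡ ∀x ¬A, De Morgan for ∧/∨):
  (∀t ∀z (¬G(t,z) ∨ B(z))) ∧ (∃w ∃v (B(v) ∨ B(w)))
Pull the quantifiers to the front (each side's bound variable is not free in the other side):
  ∀t ∀z ∃w ∃v ((¬G(t,z) ∨ B(z)) ∧ (B(v) ∨ B(w)))
The prefix is ∀t ∀z ∃w ∃v: 2 universal, 2 existential.

2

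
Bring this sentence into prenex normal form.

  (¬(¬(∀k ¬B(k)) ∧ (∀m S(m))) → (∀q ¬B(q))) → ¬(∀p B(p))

First replace A → B with ¬A ∨ B.
  ¬(¬¬(¬(∀k ¬B(k)) ∧ (∀m S(m))) ∨ (∀q ¬B(q))) ∨ ¬(∀p B(p))
Push ¬ through the quantifiers and connectives to reach negation normal form:
  ((∀k ¬B(k)) ∨ (∃m ¬S(m))) ∧ (∃q B(q)) ∨ (∃p ¬B(p))
Extract every quantifier outward, since the variables are now distinct and don't occur free across branches:
  ∀k ∃m ∃q ∃p ((¬B(k) ∨ ¬S(m)) ∧ B(q) ∨ ¬B(p))

∀k ∃m ∃q ∃p ((¬B(k) ∨ ¬S(m)) ∧ B(q) ∨ ¬B(p))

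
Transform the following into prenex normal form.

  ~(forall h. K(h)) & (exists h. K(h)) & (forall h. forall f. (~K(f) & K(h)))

Push ¬ through the quantifiers and connectives to reach negation normal form:
  (exists h. ~K(h)) & (exists h. K(h)) & (forall h. forall f. (~K(f) & K(h)))
Give each quantifier a distinct variable: h↦a, h↦v.
  (exists h. ~K(h)) & (exists a. K(a)) & (forall v. forall f. (~K(f) & K(v)))
Extract every quantifier outward, since the variables are now distinct and don't occur free across branches:
  exists h. exists a. forall v. forall f. (~K(h) & K(a) & ~K(f) & K(v))

exists h. exists a. forall v. forall f. (~K(h) & K(a) & ~K(f) & K(v))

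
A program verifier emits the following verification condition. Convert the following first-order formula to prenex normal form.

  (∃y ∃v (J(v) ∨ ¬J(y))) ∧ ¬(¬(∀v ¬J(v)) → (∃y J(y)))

Eliminate → and ↔ using ¬ and ∨.
  (∃y ∃v (J(v) ∨ ¬J(y))) ∧ ¬(¬¬(∀v ¬J(v)) ∨ (∃y J(y)))
Move each ¬ inward, flipping quantifiers it crosses:
  (∃y ∃v (J(v) ∨ ¬J(y))) ∧ (∃v J(v)) ∧ (∀y ¬J(y))
Standardize variables apart so no two quantifiers bind the same name: v↦u1, y↦q.
  (∃y ∃v (J(v) ∨ ¬J(y))) ∧ (∃u1 J(u1)) ∧ (∀q ¬J(q))
Finally move all quantifiers to the prefix:
  ∃y ∃v ∃u1 ∀q ((J(v) ∨ ¬J(y)) ∧ J(u1) ∧ ¬J(q))

∃y ∃v ∃u1 ∀q ((J(v) ∨ ¬J(y)) ∧ J(u1) ∧ ¬J(q))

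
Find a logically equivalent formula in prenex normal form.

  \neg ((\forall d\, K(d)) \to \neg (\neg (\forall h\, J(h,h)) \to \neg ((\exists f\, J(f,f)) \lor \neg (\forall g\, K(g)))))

\forall d\, \forall h\, \forall f\, \forall g\, (K(d) \land (J(h,h) \lor \neg J(f,f) \land K(g)))

Eliminate → and ↔ using ¬ and ∨.
  \neg (\neg (\forall d\, K(d)) \lor \neg (\neg \neg (\forall h\, J(h,h)) \lor \neg ((\exists f\, J(f,f)) \lor \neg (\forall g\, K(g)))))
Drive negations inward (¬∀x A ≡ ∃x ¬A, ¬∃x A ≡ ∀x ¬A, De Morgan for ∧/∨):
  (\forall d\, K(d)) \land ((\forall h\, J(h,h)) \lor (\forall f\, \neg J(f,f)) \land (\forall g\, K(g)))
All bound variables are already distinct, so no renaming is needed.
Finally move all quantifiers to the prefix:
  \forall d\, \forall h\, \forall f\, \forall g\, (K(d) \land (J(h,h) \lor \neg J(f,f) \land K(g)))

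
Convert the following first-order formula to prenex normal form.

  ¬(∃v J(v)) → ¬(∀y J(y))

∃v ∃y (J(v) ∨ ¬J(y))

First replace A → B with ¬A ∨ B.
  ¬¬(∃v J(v)) ∨ ¬(∀y J(y))
Drive negations inward (¬∀x A ≡ ∃x ¬A, ¬∃x A ≡ ∀x ¬A, De Morgan for ∧/∨):
  (∃v J(v)) ∨ (∃y ¬J(y))
All bound variables are already distinct, so no renaming is needed.
Extract every quantifier outward, since the variables are now distinct and don't occur free across branches:
  ∃v ∃y (J(v) ∨ ¬J(y))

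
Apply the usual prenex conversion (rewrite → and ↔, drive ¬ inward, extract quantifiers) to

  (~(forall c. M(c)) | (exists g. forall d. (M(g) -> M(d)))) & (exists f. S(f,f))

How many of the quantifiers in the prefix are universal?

Rewrite implications/biconditionals: A → B as ¬A ∨ B.
  (~(forall c. M(c)) | (exists g. forall d. (~M(g) | M(d)))) & (exists f. S(f,f))
Push ¬ through the quantifiers and connectives to reach negation normal form:
  ((exists c. ~M(c)) | (exists g. forall d. (~M(g) | M(d)))) & (exists f. S(f,f))
All bound variables are already distinct, so no renaming is needed.
Pull the quantifiers to the front (each side's bound variable is not free in the other side):
  exists c. exists g. forall d. exists f. ((~M(c) | ~M(g) | M(d)) & S(f,f))
The prefix is exists c exists g forall d exists f: 1 universal, 3 existential.

1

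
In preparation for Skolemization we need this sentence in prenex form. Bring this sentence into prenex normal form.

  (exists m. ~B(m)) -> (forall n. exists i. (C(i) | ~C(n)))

forall m. forall n. exists i. (B(m) | C(i) | ~C(n))

Rewrite implications/biconditionals: A → B as ¬A ∨ B.
  ~(exists m. ~B(m)) | (forall n. exists i. (C(i) | ~C(n)))
Push ¬ through the quantifiers and connectives to reach negation normal form:
  (forall m. B(m)) | (forall n. exists i. (C(i) | ~C(n)))
Extract every quantifier outward, since the variables are now distinct and don't occur free across branches:
  forall m. forall n. exists i. (B(m) | C(i) | ~C(n))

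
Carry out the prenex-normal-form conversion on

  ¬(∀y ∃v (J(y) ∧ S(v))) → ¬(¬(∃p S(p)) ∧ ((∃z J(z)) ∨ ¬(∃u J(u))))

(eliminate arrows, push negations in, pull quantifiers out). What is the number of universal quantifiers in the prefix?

2

Rewrite implications/biconditionals: A → B as ¬A ∨ B.
  ¬¬(∀y ∃v (J(y) ∧ S(v))) ∨ ¬(¬(∃p S(p)) ∧ ((∃z J(z)) ∨ ¬(∃u J(u))))
Push ¬ through the quantifiers and connectives to reach negation normal form:
  (∀y ∃v (J(y) ∧ S(v))) ∨ (∃p S(p)) ∨ (∀z ¬J(z)) ∧ (∃u J(u))
Pull the quantifiers to the front (each side's bound variable is not free in the other side):
  ∀y ∃v ∃p ∀z ∃u (J(y) ∧ S(v) ∨ S(p) ∨ ¬J(z) ∧ J(u))
The prefix is ∀y ∃v ∃p ∀z ∃u: 2 universal, 3 existential.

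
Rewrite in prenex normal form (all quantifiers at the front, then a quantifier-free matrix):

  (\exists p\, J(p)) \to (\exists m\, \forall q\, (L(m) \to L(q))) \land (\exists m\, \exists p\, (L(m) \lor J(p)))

Eliminate → and ↔ using ¬ and ∨.
  \neg (\exists p\, J(p)) \lor (\exists m\, \forall q\, (\neg L(m) \lor L(q))) \land (\exists m\, \exists p\, (L(m) \lor J(p)))
Move each ¬ inward, flipping quantifiers it crosses:
  (\forall p\, \neg J(p)) \lor (\exists m\, \forall q\, (\neg L(m) \lor L(q))) \land (\exists m\, \exists p\, (L(m) \lor J(p)))
Give each quantifier a distinct variable: m↦x1, p↦z.
  (\forall p\, \neg J(p)) \lor (\exists m\, \forall q\, (\neg L(m) \lor L(q))) \land (\exists x1\, \exists z\, (L(x1) \lor J(z)))
Finally move all quantifiers to the prefix:
  \forall p\, \exists m\, \forall q\, \exists x1\, \exists z\, (\neg J(p) \lor (\neg L(m) \lor L(q)) \land (L(x1) \lor J(z)))

\forall p\, \exists m\, \forall q\, \exists x1\, \exists z\, (\neg J(p) \lor (\neg L(m) \lor L(q)) \land (L(x1) \lor J(z)))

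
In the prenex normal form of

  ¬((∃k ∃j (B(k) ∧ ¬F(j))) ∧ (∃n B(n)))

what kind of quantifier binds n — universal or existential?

Drive negations inward (¬∀x A ≡ ∃x ¬A, ¬∃x A ≡ ∀x ¬A, De Morgan for ∧/∨):
  (∀k ∀j (¬B(k) ∨ F(j))) ∨ (∀n ¬B(n))
Extract every quantifier outward, since the variables are now distinct and don't occur free across branches:
  ∀k ∀j ∀n (¬B(k) ∨ F(j) ∨ ¬B(n))
The quantifier ∃n sits under an odd number of negations, so it flips to ∀n.

universal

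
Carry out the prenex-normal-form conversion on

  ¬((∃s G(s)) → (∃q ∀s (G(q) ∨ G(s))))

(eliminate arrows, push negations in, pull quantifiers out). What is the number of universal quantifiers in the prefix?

1

First replace A → B with ¬A ∨ B.
  ¬(¬(∃s G(s)) ∨ (∃q ∀s (G(q) ∨ G(s))))
Move each ¬ inward, flipping quantifiers it crosses:
  (∃s G(s)) ∧ (∀q ∃s (¬G(q) ∧ ¬G(s)))
Rename bound variables to avoid capture: s↦p.
  (∃s G(s)) ∧ (∀q ∃p (¬G(q) ∧ ¬G(p)))
Extract every quantifier outward, since the variables are now distinct and don't occur free across branches:
  ∃s ∀q ∃p (G(s) ∧ ¬G(q) ∧ ¬G(p))
The prefix is ∃s ∀q ∃p: 1 universal, 2 existential.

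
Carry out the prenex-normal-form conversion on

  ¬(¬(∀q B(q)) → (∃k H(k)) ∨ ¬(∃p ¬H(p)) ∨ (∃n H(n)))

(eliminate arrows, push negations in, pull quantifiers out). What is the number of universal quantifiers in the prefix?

2

Eliminate → and ↔ using ¬ and ∨.
  ¬(¬¬(∀q B(q)) ∨ (∃k H(k)) ∨ ¬(∃p ¬H(p)) ∨ (∃n H(n)))
Push ¬ through the quantifiers and connectives to reach negation normal form:
  (∃q ¬B(q)) ∧ (∀k ¬H(k)) ∧ (∃p ¬H(p)) ∧ (∀n ¬H(n))
All bound variables are already distinct, so no renaming is needed.
Finally move all quantifiers to the prefix:
  ∃q ∀k ∃p ∀n (¬B(q) ∧ ¬H(k) ∧ ¬H(p) ∧ ¬H(n))
The prefix is ∃q ∀k ∃p ∀n: 2 universal, 2 existential.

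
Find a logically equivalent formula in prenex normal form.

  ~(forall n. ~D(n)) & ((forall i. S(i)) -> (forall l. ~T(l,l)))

Rewrite implications/biconditionals: A → B as ¬A ∨ B.
  ~(forall n. ~D(n)) & (~(forall i. S(i)) | (forall l. ~T(l,l)))
Drive negations inward (¬∀x A ≡ ∃x ¬A, ¬∃x A ≡ ∀x ¬A, De Morgan for ∧/∨):
  (exists n. D(n)) & ((exists i. ~S(i)) | (forall l. ~T(l,l)))
All bound variables are already distinct, so no renaming is needed.
Pull the quantifiers to the front (each side's bound variable is not free in the other side):
  exists n. exists i. forall l. (D(n) & (~S(i) | ~T(l,l)))

exists n. exists i. forall l. (D(n) & (~S(i) | ~T(l,l)))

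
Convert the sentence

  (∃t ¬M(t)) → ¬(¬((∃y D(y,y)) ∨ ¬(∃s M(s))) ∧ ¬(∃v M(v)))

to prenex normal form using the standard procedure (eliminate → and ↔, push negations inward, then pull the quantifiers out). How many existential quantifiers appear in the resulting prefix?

2

First replace A → B with ¬A ∨ B.
  ¬(∃t ¬M(t)) ∨ ¬(¬((∃y D(y,y)) ∨ ¬(∃s M(s))) ∧ ¬(∃v M(v)))
Move each ¬ inward, flipping quantifiers it crosses:
  (∀t M(t)) ∨ (∃y D(y,y)) ∨ (∀s ¬M(s)) ∨ (∃v M(v))
Finally move all quantifiers to the prefix:
  ∀t ∃y ∀s ∃v (M(t) ∨ D(y,y) ∨ ¬M(s) ∨ M(v))
The prefix is ∀t ∃y ∀s ∃v: 2 universal, 2 existential.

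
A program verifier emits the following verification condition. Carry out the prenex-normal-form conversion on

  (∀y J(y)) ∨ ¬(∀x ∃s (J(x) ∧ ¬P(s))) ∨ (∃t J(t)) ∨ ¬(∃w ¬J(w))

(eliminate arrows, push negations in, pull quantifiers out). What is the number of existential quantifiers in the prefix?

2

Move each ¬ inward, flipping quantifiers it crosses:
  (∀y J(y)) ∨ (∃x ∀s (¬J(x) ∨ P(s))) ∨ (∃t J(t)) ∨ (∀w J(w))
All bound variables are already distinct, so no renaming is needed.
Extract every quantifier outward, since the variables are now distinct and don't occur free across branches:
  ∀y ∃x ∀s ∃t ∀w (J(y) ∨ ¬J(x) ∨ P(s) ∨ J(t) ∨ J(w))
The prefix is ∀y ∃x ∀s ∃t ∀w: 3 universal, 2 existential.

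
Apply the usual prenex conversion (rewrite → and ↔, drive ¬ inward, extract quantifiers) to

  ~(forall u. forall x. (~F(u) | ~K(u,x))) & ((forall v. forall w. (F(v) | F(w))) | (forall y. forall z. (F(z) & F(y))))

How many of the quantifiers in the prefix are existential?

Move each ¬ inward, flipping quantifiers it crosses:
  (exists u. exists x. (F(u) & K(u,x))) & ((forall v. forall w. (F(v) | F(w))) | (forall y. forall z. (F(z) & F(y))))
Extract every quantifier outward, since the variables are now distinct and don't occur free across branches:
  exists u. exists x. forall v. forall w. forall y. forall z. (F(u) & K(u,x) & (F(v) | F(w) | F(z) & F(y)))
The prefix is exists u exists x forall v forall w forall y forall z: 4 universal, 2 existential.

2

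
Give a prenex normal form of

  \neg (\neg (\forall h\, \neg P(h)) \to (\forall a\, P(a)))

First replace A → B with ¬A ∨ B.
  \neg (\neg \neg (\forall h\, \neg P(h)) \lor (\forall a\, P(a)))
Drive negations inward (¬∀x A ≡ ∃x ¬A, ¬∃x A ≡ ∀x ¬A, De Morgan for ∧/∨):
  (\exists h\, P(h)) \land (\exists a\, \neg P(a))
Extract every quantifier outward, since the variables are now distinct and don't occur free across branches:
  \exists h\, \exists a\, (P(h) \land \neg P(a))

\exists h\, \exists a\, (P(h) \land \neg P(a))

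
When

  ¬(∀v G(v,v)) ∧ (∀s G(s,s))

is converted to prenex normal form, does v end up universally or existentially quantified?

Drive negations inward (¬∀x A ≡ ∃x ¬A, ¬∃x A ≡ ∀x ¬A, De Morgan for ∧/∨):
  (∃v ¬G(v,v)) ∧ (∀s G(s,s))
Pull the quantifiers to the front (each side's bound variable is not free in the other side):
  ∃v ∀s (¬G(v,v) ∧ G(s,s))
The quantifier ∀v sits under an odd number of negations, so it flips to ∃v.

existential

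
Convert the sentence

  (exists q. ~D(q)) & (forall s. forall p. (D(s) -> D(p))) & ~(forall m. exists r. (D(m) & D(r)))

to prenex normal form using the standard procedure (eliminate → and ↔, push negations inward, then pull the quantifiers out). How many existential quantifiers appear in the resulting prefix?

2

Eliminate → and ↔ using ¬ and ∨.
  (exists q. ~D(q)) & (forall s. forall p. (~D(s) | D(p))) & ~(forall m. exists r. (D(m) & D(r)))
Push ¬ through the quantifiers and connectives to reach negation normal form:
  (exists q. ~D(q)) & (forall s. forall p. (~D(s) | D(p))) & (exists m. forall r. (~D(m) | ~D(r)))
All bound variables are already distinct, so no renaming is needed.
Pull the quantifiers to the front (each side's bound variable is not free in the other side):
  exists q. forall s. forall p. exists m. forall r. (~D(q) & (~D(s) | D(p)) & (~D(m) | ~D(r)))
The prefix is exists q forall s forall p exists m forall r: 3 universal, 2 existential.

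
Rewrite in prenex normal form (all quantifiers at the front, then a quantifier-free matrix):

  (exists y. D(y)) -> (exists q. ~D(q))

Eliminate → and ↔ using ¬ and ∨.
  ~(exists y. D(y)) | (exists q. ~D(q))
Move each ¬ inward, flipping quantifiers it crosses:
  (forall y. ~D(y)) | (exists q. ~D(q))
All bound variables are already distinct, so no renaming is needed.
Extract every quantifier outward, since the variables are now distinct and don't occur free across branches:
  forall y. exists q. (~D(y) | ~D(q))

forall y. exists q. (~D(y) | ~D(q))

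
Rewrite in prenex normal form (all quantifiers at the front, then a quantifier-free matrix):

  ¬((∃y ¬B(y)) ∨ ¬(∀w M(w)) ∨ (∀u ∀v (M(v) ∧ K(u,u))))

∀y ∀w ∃u ∃v (B(y) ∧ M(w) ∧ (¬M(v) ∨ ¬K(u,u)))

Push ¬ through the quantifiers and connectives to reach negation normal form:
  (∀y B(y)) ∧ (∀w M(w)) ∧ (∃u ∃v (¬M(v) ∨ ¬K(u,u)))
All bound variables are already distinct, so no renaming is needed.
Pull the quantifiers to the front (each side's bound variable is not free in the other side):
  ∀y ∀w ∃u ∃v (B(y) ∧ M(w) ∧ (¬M(v) ∨ ¬K(u,u)))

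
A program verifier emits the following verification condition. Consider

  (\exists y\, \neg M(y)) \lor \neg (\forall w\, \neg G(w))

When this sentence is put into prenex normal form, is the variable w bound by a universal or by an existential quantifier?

Push ¬ through the quantifiers and connectives to reach negation normal form:
  (\exists y\, \neg M(y)) \lor (\exists w\, G(w))
All bound variables are already distinct, so no renaming is needed.
Finally move all quantifiers to the prefix:
  \exists y\, \exists w\, (\neg M(y) \lor G(w))
The quantifier \forall w sits under an odd number of negations, so it flips to \exists w.

existential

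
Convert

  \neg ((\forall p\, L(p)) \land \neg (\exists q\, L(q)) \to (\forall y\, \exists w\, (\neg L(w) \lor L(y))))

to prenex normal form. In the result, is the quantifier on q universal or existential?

Rewrite implications/biconditionals: A → B as ¬A ∨ B.
  \neg (\neg ((\forall p\, L(p)) \land \neg (\exists q\, L(q))) \lor (\forall y\, \exists w\, (\neg L(w) \lor L(y))))
Move each ¬ inward, flipping quantifiers it crosses:
  (\forall p\, L(p)) \land (\forall q\, \neg L(q)) \land (\exists y\, \forall w\, (L(w) \land \neg L(y)))
Finally move all quantifiers to the prefix:
  \forall p\, \forall q\, \exists y\, \forall w\, (L(p) \land \neg L(q) \land L(w) \land \neg L(y))
The quantifier \exists q sits under an odd number of negations (counting the antecedent side of each →), so it flips to \forall q.

universal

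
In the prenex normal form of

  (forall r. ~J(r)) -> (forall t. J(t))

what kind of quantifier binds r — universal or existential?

existential

First replace A → B with ¬A ∨ B.
  ~(forall r. ~J(r)) | (forall t. J(t))
Move each ¬ inward, flipping quantifiers it crosses:
  (exists r. J(r)) | (forall t. J(t))
All bound variables are already distinct, so no renaming is needed.
Finally move all quantifiers to the prefix:
  exists r. forall t. (J(r) | J(t))
The quantifier forall r sits under an odd number of negations (counting the antecedent side of each →), so it flips to exists r.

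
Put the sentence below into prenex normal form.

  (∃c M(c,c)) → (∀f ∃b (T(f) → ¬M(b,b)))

Rewrite implications/biconditionals: A → B as ¬A ∨ B.
  ¬(∃c M(c,c)) ∨ (∀f ∃b (¬T(f) ∨ ¬M(b,b)))
Move each ¬ inward, flipping quantifiers it crosses:
  (∀c ¬M(c,c)) ∨ (∀f ∃b (¬T(f) ∨ ¬M(b,b)))
Finally move all quantifiers to the prefix:
  ∀c ∀f ∃b (¬M(c,c) ∨ ¬T(f) ∨ ¬M(b,b))

∀c ∀f ∃b (¬M(c,c) ∨ ¬T(f) ∨ ¬M(b,b))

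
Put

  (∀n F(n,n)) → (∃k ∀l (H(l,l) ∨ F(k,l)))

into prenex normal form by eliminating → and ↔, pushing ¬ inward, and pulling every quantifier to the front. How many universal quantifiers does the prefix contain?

1

Eliminate → and ↔ using ¬ and ∨.
  ¬(∀n F(n,n)) ∨ (∃k ∀l (H(l,l) ∨ F(k,l)))
Push ¬ through the quantifiers and connectives to reach negation normal form:
  (∃n ¬F(n,n)) ∨ (∃k ∀l (H(l,l) ∨ F(k,l)))
Pull the quantifiers to the front (each side's bound variable is not free in the other side):
  ∃n ∃k ∀l (¬F(n,n) ∨ H(l,l) ∨ F(k,l))
The prefix is ∃n ∃k ∀l: 1 universal, 2 existential.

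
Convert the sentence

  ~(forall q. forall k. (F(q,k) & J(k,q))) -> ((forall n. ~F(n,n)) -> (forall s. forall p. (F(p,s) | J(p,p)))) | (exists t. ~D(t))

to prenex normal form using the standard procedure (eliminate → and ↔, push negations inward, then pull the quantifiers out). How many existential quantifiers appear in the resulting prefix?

2

Eliminate → and ↔ using ¬ and ∨.
  ~~(forall q. forall k. (F(q,k) & J(k,q))) | ~(forall n. ~F(n,n)) | (forall s. forall p. (F(p,s) | J(p,p))) | (exists t. ~D(t))
Move each ¬ inward, flipping quantifiers it crosses:
  (forall q. forall k. (F(q,k) & J(k,q))) | (exists n. F(n,n)) | (forall s. forall p. (F(p,s) | J(p,p))) | (exists t. ~D(t))
All bound variables are already distinct, so no renaming is needed.
Extract every quantifier outward, since the variables are now distinct and don't occur free across branches:
  forall q. forall k. exists n. forall s. forall p. exists t. (F(q,k) & J(k,q) | F(n,n) | F(p,s) | J(p,p) | ~D(t))
The prefix is forall q forall k exists n forall s forall p exists t: 4 universal, 2 existential.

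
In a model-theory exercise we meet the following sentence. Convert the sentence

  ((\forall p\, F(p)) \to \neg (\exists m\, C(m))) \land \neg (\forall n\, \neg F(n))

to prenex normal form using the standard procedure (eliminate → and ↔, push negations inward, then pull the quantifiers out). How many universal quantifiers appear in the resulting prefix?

First replace A → B with ¬A ∨ B.
  (\neg (\forall p\, F(p)) \lor \neg (\exists m\, C(m))) \land \neg (\forall n\, \neg F(n))
Push ¬ through the quantifiers and connectives to reach negation normal form:
  ((\exists p\, \neg F(p)) \lor (\forall m\, \neg C(m))) \land (\exists n\, F(n))
All bound variables are already distinct, so no renaming is needed.
Extract every quantifier outward, since the variables are now distinct and don't occur free across branches:
  \exists p\, \forall m\, \exists n\, ((\neg F(p) \lor \neg C(m)) \land F(n))
The prefix is \exists p \forall m \exists n: 1 universal, 2 existential.

1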